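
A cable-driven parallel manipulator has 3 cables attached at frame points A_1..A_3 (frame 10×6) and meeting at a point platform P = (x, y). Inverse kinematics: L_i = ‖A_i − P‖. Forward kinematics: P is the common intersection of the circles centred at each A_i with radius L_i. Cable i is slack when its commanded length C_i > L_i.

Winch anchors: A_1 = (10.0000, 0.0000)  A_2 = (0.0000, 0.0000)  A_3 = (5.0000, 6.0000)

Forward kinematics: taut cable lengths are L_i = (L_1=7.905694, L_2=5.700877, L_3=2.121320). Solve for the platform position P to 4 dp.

expand ‖A_i−P‖²=L_i² and subtract eq 1 (q_i ≔ ‖A_i‖²−L_i²)
q_1 = 100.0000+0.0000−62.5000 = 37.5000
eq1−eq2 → [20.0000  0.0000]·P = 70.0000
eq1−eq3 → [10.0000  -12.0000]·P = -19.0000
2×2 solve → P = (3.5000, 4.5000)

(3.5000, 4.5000)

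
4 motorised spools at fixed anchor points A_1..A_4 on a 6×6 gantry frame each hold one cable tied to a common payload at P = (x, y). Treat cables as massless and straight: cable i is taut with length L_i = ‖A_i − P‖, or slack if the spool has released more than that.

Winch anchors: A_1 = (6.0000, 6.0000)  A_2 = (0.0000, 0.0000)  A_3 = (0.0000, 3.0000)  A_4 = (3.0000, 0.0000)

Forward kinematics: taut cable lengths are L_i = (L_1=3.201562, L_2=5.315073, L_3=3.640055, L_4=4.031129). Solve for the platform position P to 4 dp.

circle eqns → linear via eq_j − eq_1; set k_j = A_j·A_j − L_j²
k_1 = 36.0000+36.0000−10.2500 = 61.7500
12.0000·x + 12.0000·y = k_1−k_2 = 90.0000
12.0000·x + 6.0000·y = k_1−k_3 = 66.0000
6.0000·x + 12.0000·y = k_1−k_4 = 69.0000
solve first two rows → x=3.5000, y=4.0000
check cable 4: ‖A_4−P‖² = 16.2500 ≈ L_4² = 16.2500 ✓

(3.5000, 4.0000)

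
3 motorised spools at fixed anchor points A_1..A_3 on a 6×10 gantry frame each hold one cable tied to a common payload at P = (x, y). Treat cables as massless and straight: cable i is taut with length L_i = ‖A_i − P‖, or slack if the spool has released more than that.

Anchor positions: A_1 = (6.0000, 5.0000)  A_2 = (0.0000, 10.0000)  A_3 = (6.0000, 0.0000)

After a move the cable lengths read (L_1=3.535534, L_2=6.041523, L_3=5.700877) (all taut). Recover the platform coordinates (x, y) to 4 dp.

(2.5000, 4.5000)

circle eqns → linear via eq_j − eq_1; set k_j = A_j·A_j − L_j²
k_1 = 36.0000+25.0000−12.5000 = 48.5000
12.0000·x − 10.0000·y = k_1−k_2 = -15.0000
0.0000·x + 10.0000·y = k_1−k_3 = 45.0000
solve first two rows → x=2.5000, y=4.5000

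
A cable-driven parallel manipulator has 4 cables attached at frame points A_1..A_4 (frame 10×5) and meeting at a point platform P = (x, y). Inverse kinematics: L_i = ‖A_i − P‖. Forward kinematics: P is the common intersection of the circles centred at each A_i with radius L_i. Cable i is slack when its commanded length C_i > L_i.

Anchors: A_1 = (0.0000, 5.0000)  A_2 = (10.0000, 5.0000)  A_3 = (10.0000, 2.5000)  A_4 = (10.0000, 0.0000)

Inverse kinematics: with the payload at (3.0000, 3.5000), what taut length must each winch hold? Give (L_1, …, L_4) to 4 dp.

(3.3541, 7.1589, 7.0711, 7.8262)

L_1: Δ = A_1−P = (-3.0000, 1.5000) → ‖Δ‖ = √11.2500 = 3.3541
L_2: Δ = A_2−P = (7.0000, 1.5000) → ‖Δ‖ = √51.2500 = 7.1589
L_3: Δ = A_3−P = (7.0000, -1.0000) → ‖Δ‖ = √50.0000 = 7.0711
L_4: Δ = A_4−P = (7.0000, -3.5000) → ‖Δ‖ = √61.2500 = 7.8262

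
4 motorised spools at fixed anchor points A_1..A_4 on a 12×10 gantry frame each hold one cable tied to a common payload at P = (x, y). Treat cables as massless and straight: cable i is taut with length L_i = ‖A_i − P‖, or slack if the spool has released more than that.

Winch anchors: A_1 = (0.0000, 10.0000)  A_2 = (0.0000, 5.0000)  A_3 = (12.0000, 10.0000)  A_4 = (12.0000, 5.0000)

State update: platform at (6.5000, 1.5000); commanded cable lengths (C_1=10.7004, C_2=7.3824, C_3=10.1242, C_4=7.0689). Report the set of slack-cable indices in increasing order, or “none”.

i=1: geometric 10.7005 vs commanded 10.7004 ⇒ taut
i=2: geometric 7.3824 vs commanded 7.3824 ⇒ taut
i=3: geometric 10.1242 vs commanded 10.1242 ⇒ taut
i=4: geometric 6.5192 vs commanded 7.0689 ⇒ slack

4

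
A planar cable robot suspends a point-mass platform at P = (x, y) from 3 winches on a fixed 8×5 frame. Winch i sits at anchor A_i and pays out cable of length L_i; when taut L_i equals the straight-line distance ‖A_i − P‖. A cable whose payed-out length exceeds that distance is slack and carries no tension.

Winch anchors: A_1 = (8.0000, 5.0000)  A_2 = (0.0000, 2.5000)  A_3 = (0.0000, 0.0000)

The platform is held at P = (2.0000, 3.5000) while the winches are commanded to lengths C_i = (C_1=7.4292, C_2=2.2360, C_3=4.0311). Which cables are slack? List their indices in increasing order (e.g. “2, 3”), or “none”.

1

i=1: geometric 6.1847 vs commanded 7.4292 ⇒ slack
i=2: geometric 2.2361 vs commanded 2.2360 ⇒ taut
i=3: geometric 4.0311 vs commanded 4.0311 ⇒ taut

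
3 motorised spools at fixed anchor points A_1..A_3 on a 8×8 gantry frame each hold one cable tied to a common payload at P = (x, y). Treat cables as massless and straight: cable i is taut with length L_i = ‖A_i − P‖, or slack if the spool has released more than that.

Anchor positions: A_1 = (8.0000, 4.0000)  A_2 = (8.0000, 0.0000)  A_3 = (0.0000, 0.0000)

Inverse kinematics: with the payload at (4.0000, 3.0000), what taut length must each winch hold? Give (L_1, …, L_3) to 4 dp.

(4.1231, 5.0000, 5.0000)

cable 1: Δx=4.0000, Δy=1.0000; L_1 = √(Δx²+Δy²) = 4.1231
cable 2: Δx=4.0000, Δy=-3.0000; L_2 = √(Δx²+Δy²) = 5.0000
cable 3: Δx=-4.0000, Δy=-3.0000; L_3 = √(Δx²+Δy²) = 5.0000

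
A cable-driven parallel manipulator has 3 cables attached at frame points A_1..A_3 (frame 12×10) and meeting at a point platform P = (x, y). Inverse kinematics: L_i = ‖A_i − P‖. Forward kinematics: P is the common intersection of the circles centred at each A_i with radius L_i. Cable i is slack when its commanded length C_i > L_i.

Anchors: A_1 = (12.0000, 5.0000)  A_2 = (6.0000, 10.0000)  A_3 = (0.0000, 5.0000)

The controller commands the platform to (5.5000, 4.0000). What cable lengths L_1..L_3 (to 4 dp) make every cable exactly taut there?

(6.5765, 6.0208, 5.5902)

L_1 = √((12.0000−5.5000)² + (5.0000−4.0000)²) = 6.5765
L_2 = √((6.0000−5.5000)² + (10.0000−4.0000)²) = 6.0208
L_3 = √((0.0000−5.5000)² + (5.0000−4.0000)²) = 5.5902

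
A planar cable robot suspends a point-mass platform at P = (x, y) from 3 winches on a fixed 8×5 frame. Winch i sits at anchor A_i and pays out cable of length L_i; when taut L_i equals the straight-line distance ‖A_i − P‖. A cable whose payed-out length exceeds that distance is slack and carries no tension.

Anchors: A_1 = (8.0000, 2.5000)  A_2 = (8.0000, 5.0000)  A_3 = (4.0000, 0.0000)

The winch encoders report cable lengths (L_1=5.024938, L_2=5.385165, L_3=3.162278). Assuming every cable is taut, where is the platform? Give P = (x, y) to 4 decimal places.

(3.0000, 3.0000)

expand ‖A_i−P‖²=L_i² and subtract eq 1 (c_i ≔ ‖A_i‖²−L_i²)
c_1 = 64.0000+6.2500−25.2500 = 45.0000
eq1−eq2 → [0.0000  -5.0000]·P = -15.0000
eq1−eq3 → [8.0000  5.0000]·P = 39.0000
2×2 solve → P = (3.0000, 3.0000)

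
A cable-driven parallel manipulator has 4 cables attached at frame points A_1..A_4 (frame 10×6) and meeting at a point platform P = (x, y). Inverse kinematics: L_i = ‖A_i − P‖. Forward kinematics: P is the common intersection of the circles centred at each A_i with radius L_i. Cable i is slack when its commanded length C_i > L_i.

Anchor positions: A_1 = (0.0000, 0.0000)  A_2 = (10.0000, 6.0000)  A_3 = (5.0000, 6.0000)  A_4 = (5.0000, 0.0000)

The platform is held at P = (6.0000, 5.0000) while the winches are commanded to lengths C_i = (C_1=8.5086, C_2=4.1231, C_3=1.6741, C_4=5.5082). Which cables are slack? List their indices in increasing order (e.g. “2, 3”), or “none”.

cable 1: √((-6.0000)²+(-5.0000)²)=7.8102, C_1=8.5086: slack
cable 2: √((4.0000)²+(1.0000)²)=4.1231, C_2=4.1231: taut
cable 3: √((-1.0000)²+(1.0000)²)=1.4142, C_3=1.6741: slack
cable 4: √((-1.0000)²+(-5.0000)²)=5.0990, C_4=5.5082: slack

1, 3, 4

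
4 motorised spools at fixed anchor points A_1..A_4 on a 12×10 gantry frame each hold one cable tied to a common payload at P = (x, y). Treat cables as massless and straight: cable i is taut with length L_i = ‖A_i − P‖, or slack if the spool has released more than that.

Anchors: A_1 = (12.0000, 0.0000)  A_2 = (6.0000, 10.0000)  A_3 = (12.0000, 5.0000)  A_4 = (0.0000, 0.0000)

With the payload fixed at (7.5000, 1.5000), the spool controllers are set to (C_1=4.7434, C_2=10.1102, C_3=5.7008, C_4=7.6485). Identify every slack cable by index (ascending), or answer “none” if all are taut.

cable 1: L_1 = ‖A_1−P‖ = 4.7434;  C_1 = 4.7434 → taut
cable 2: L_2 = ‖A_2−P‖ = 8.6313;  C_2 = 10.1102 → slack
cable 3: L_3 = ‖A_3−P‖ = 5.7009;  C_3 = 5.7008 → taut
cable 4: L_4 = ‖A_4−P‖ = 7.6485;  C_4 = 7.6485 → taut

2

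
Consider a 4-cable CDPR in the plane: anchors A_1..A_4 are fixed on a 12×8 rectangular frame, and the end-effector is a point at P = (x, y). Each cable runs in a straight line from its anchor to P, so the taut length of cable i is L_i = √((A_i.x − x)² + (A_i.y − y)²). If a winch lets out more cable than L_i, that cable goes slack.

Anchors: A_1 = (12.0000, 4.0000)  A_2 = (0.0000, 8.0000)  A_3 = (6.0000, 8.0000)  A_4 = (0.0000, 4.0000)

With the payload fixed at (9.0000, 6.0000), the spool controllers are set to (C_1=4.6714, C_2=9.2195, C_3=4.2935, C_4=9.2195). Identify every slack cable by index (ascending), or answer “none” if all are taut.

1, 3

cable 1: √((3.0000)²+(-2.0000)²)=3.6056, C_1=4.6714: slack
cable 2: √((-9.0000)²+(2.0000)²)=9.2195, C_2=9.2195: taut
cable 3: √((-3.0000)²+(2.0000)²)=3.6056, C_3=4.2935: slack
cable 4: √((-9.0000)²+(-2.0000)²)=9.2195, C_4=9.2195: taut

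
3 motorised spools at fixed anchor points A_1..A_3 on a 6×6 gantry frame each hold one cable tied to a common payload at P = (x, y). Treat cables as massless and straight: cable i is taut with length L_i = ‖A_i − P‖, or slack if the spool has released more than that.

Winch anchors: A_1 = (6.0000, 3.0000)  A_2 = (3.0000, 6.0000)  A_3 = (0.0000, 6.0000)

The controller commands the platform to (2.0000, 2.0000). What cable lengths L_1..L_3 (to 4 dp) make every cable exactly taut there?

L_1: Δ = A_1−P = (4.0000, 1.0000) → ‖Δ‖ = √17.0000 = 4.1231
L_2: Δ = A_2−P = (1.0000, 4.0000) → ‖Δ‖ = √17.0000 = 4.1231
L_3: Δ = A_3−P = (-2.0000, 4.0000) → ‖Δ‖ = √20.0000 = 4.4721

(4.1231, 4.1231, 4.4721)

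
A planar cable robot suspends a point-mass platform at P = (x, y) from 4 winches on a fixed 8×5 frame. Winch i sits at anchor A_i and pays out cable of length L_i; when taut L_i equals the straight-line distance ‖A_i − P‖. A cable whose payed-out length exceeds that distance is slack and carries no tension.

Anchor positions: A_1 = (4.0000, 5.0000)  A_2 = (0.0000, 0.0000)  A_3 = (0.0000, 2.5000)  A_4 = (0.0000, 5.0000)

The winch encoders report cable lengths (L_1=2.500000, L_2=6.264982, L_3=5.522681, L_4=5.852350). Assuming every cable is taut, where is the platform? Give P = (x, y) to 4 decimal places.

(5.5000, 3.0000)

expand ‖A_i−P‖²=L_i² and subtract eq 1 (k_i ≔ ‖A_i‖²−L_i²)
k_1 = 16.0000+25.0000−6.2500 = 34.7500
eq1−eq2 → [8.0000  10.0000]·P = 74.0000
eq1−eq3 → [8.0000  5.0000]·P = 59.0000
eq1−eq4 → [8.0000  0.0000]·P = 44.0000
2×2 solve → P = (5.5000, 3.0000)
check cable 4: ‖A_4−P‖² = 34.2500 ≈ L_4² = 34.2500 ✓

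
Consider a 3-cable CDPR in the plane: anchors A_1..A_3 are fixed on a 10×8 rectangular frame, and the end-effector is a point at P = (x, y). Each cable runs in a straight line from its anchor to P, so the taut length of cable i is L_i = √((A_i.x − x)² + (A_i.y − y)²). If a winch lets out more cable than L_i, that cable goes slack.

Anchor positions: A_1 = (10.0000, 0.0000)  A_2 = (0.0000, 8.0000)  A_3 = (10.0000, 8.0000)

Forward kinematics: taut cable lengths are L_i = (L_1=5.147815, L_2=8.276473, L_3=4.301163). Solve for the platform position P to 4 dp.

(7.5000, 4.5000)

expand ‖A_i−P‖²=L_i² and subtract eq 1 (c_i ≔ ‖A_i‖²−L_i²)
c_1 = 100.0000+0.0000−26.5000 = 73.5000
eq1−eq2 → [20.0000  -16.0000]·P = 78.0000
eq1−eq3 → [0.0000  -16.0000]·P = -72.0000
2×2 solve → P = (7.5000, 4.5000)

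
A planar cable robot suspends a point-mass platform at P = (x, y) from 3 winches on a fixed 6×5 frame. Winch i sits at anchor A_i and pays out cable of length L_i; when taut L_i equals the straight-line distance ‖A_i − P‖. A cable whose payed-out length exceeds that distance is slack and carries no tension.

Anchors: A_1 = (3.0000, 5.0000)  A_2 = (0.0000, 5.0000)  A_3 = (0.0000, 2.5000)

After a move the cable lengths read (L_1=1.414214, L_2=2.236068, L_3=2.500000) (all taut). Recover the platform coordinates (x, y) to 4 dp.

(2.0000, 4.0000)

circle eqns → linear via eq_j − eq_1; set k_j = A_j·A_j − L_j²
k_1 = 9.0000+25.0000−2.0000 = 32.0000
6.0000·x + 0.0000·y = k_1−k_2 = 12.0000
6.0000·x + 5.0000·y = k_1−k_3 = 32.0000
solve first two rows → x=2.0000, y=4.0000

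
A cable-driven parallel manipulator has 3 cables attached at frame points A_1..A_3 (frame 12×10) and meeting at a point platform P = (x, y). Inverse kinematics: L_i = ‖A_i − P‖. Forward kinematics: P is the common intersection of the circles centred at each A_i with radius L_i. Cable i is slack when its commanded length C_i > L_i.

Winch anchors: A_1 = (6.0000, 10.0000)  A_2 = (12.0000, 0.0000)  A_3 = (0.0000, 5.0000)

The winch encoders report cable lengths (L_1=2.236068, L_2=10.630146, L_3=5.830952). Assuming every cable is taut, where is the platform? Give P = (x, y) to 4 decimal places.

(5.0000, 8.0000)

circle eqns → linear via eq_j − eq_1; set c_j = A_j·A_j − L_j²
c_1 = 36.0000+100.0000−5.0000 = 131.0000
-12.0000·x + 20.0000·y = c_1−c_2 = 100.0000
12.0000·x + 10.0000·y = c_1−c_3 = 140.0000
solve first two rows → x=5.0000, y=8.0000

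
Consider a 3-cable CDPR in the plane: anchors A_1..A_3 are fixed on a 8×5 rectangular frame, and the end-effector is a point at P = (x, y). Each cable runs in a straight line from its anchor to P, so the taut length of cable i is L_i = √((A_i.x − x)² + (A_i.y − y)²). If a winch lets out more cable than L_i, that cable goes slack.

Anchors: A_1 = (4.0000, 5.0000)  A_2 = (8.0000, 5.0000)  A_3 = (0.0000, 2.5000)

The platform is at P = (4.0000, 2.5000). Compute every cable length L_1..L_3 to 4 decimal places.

(2.5000, 4.7170, 4.0000)

cable 1: Δx=0.0000, Δy=2.5000; L_1 = √(Δx²+Δy²) = 2.5000
cable 2: Δx=4.0000, Δy=2.5000; L_2 = √(Δx²+Δy²) = 4.7170
cable 3: Δx=-4.0000, Δy=0.0000; L_3 = √(Δx²+Δy²) = 4.0000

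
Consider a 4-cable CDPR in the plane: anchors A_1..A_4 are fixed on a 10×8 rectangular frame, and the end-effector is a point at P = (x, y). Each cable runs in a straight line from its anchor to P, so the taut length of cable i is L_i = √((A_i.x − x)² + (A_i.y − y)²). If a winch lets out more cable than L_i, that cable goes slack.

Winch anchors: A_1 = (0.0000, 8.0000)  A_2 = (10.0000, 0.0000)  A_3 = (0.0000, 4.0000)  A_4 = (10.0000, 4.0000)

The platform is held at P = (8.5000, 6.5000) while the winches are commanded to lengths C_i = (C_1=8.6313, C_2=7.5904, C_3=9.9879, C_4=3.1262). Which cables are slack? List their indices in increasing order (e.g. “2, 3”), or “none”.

2, 3, 4

cable 1: L_1 = ‖A_1−P‖ = 8.6313;  C_1 = 8.6313 → taut
cable 2: L_2 = ‖A_2−P‖ = 6.6708;  C_2 = 7.5904 → slack
cable 3: L_3 = ‖A_3−P‖ = 8.8600;  C_3 = 9.9879 → slack
cable 4: L_4 = ‖A_4−P‖ = 2.9155;  C_4 = 3.1262 → slack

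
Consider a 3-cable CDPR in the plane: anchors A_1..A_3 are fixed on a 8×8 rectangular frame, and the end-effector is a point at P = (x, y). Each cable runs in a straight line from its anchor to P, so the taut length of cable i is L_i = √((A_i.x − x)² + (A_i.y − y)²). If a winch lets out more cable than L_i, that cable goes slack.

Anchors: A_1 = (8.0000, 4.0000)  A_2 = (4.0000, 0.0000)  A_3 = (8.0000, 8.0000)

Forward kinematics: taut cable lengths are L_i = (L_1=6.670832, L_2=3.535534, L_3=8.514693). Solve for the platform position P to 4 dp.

(1.5000, 2.5000)

circle eqns → linear via eq_j − eq_1; set q_j = A_j·A_j − L_j²
q_1 = 64.0000+16.0000−44.5000 = 35.5000
8.0000·x + 8.0000·y = q_1−q_2 = 32.0000
0.0000·x − 8.0000·y = q_1−q_3 = -20.0000
solve first two rows → x=1.5000, y=2.5000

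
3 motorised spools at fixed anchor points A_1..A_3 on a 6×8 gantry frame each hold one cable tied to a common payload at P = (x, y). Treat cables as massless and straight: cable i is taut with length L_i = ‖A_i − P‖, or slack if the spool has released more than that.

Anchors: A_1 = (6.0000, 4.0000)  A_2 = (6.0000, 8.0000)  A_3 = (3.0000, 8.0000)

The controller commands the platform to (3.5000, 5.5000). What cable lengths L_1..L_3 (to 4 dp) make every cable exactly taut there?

L_1: Δ = A_1−P = (2.5000, -1.5000) → ‖Δ‖ = √8.5000 = 2.9155
L_2: Δ = A_2−P = (2.5000, 2.5000) → ‖Δ‖ = √12.5000 = 3.5355
L_3: Δ = A_3−P = (-0.5000, 2.5000) → ‖Δ‖ = √6.5000 = 2.5495

(2.9155, 3.5355, 2.5495)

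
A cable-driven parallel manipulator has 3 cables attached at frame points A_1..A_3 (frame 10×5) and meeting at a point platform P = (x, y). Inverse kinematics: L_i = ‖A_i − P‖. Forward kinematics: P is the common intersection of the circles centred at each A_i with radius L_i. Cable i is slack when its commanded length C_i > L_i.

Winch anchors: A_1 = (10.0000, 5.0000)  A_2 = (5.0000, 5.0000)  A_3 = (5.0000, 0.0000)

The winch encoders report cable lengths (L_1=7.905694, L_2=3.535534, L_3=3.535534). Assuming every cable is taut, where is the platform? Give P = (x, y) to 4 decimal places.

(2.5000, 2.5000)

each cable: (A_i−P)·(A_i−P) = L_i²; let q_i = ‖A_i‖²−L_i²
q_1 = 100.0000+25.0000−62.5000 = 62.5000
row 1: 10.0000x + 0.0000y = 25.0000  (q_2=37.5000)
row 2: 10.0000x + 10.0000y = 50.0000  (q_3=12.5000)
Cramer on rows 1–2 → x = 2.5000, y = 2.5000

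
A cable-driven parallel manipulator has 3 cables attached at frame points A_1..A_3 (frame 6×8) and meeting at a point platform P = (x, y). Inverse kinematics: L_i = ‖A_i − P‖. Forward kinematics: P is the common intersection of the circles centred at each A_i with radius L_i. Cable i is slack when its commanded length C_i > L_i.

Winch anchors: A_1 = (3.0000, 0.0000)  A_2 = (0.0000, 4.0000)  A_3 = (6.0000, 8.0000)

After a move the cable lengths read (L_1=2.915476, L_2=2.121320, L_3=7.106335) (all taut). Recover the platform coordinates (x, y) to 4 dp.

(1.5000, 2.5000)

circle eqns → linear via eq_j − eq_1; set q_j = A_j·A_j − L_j²
q_1 = 9.0000+0.0000−8.5000 = 0.5000
6.0000·x − 8.0000·y = q_1−q_2 = -11.0000
-6.0000·x − 16.0000·y = q_1−q_3 = -49.0000
solve first two rows → x=1.5000, y=2.5000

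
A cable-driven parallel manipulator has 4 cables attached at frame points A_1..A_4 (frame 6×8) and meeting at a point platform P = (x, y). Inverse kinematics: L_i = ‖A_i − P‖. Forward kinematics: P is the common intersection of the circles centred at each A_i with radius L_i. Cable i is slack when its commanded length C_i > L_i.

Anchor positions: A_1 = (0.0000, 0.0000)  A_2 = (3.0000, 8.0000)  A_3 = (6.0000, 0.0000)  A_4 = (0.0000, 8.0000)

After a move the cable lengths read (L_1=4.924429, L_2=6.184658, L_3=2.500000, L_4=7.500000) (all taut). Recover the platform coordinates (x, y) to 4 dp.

(4.5000, 2.0000)

expand ‖A_i−P‖²=L_i² and subtract eq 1 (q_i ≔ ‖A_i‖²−L_i²)
q_1 = 0.0000+0.0000−24.2500 = -24.2500
eq1−eq2 → [-6.0000  -16.0000]·P = -59.0000
eq1−eq3 → [-12.0000  0.0000]·P = -54.0000
eq1−eq4 → [0.0000  -16.0000]·P = -32.0000
2×2 solve → P = (4.5000, 2.0000)
check cable 4: ‖A_4−P‖² = 56.2500 ≈ L_4² = 56.2500 ✓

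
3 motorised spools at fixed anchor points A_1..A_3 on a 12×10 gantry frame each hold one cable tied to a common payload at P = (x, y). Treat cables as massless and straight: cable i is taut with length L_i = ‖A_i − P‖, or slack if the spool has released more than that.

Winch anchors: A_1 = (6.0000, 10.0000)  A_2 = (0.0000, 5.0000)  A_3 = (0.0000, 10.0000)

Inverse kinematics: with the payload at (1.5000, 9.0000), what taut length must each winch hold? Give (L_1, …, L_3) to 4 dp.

(4.6098, 4.2720, 1.8028)

L_1 = √((6.0000−1.5000)² + (10.0000−9.0000)²) = 4.6098
L_2 = √((0.0000−1.5000)² + (5.0000−9.0000)²) = 4.2720
L_3 = √((0.0000−1.5000)² + (10.0000−9.0000)²) = 1.8028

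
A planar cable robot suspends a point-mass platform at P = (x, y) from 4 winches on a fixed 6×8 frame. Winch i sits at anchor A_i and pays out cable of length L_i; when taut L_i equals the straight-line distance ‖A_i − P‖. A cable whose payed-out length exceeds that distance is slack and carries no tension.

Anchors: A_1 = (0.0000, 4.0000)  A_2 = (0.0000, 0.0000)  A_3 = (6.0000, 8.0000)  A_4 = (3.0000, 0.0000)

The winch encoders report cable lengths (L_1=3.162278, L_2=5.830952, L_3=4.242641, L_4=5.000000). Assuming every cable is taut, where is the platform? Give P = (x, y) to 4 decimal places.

(3.0000, 5.0000)

expand ‖A_i−P‖²=L_i² and subtract eq 1 (c_i ≔ ‖A_i‖²−L_i²)
c_1 = 0.0000+16.0000−10.0000 = 6.0000
eq1−eq2 → [0.0000  8.0000]·P = 40.0000
eq1−eq3 → [-12.0000  -8.0000]·P = -76.0000
eq1−eq4 → [-6.0000  8.0000]·P = 22.0000
2×2 solve → P = (3.0000, 5.0000)
check cable 4: ‖A_4−P‖² = 25.0000 ≈ L_4² = 25.0000 ✓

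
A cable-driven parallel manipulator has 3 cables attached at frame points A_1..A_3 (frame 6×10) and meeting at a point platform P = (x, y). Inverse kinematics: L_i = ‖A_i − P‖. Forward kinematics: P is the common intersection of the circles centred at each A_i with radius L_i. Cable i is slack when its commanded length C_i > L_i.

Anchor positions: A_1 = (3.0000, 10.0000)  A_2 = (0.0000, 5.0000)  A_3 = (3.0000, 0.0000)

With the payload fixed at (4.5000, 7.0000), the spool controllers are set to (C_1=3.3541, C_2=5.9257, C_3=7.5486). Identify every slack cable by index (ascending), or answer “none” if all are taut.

2, 3

cable 1: L_1 = ‖A_1−P‖ = 3.3541;  C_1 = 3.3541 → taut
cable 2: L_2 = ‖A_2−P‖ = 4.9244;  C_2 = 5.9257 → slack
cable 3: L_3 = ‖A_3−P‖ = 7.1589;  C_3 = 7.5486 → slack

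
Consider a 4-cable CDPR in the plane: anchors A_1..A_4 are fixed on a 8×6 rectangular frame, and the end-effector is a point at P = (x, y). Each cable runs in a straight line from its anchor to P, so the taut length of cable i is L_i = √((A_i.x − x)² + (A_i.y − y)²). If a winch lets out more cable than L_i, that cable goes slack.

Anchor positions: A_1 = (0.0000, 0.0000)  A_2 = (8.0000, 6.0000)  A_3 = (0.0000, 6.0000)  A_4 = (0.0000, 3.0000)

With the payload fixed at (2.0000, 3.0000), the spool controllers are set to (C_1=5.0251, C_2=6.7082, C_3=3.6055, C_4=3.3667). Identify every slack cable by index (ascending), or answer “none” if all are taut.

cable 1: √((-2.0000)²+(-3.0000)²)=3.6056, C_1=5.0251: slack
cable 2: √((6.0000)²+(3.0000)²)=6.7082, C_2=6.7082: taut
cable 3: √((-2.0000)²+(3.0000)²)=3.6056, C_3=3.6055: taut
cable 4: √((-2.0000)²+(0.0000)²)=2.0000, C_4=3.3667: slack

1, 4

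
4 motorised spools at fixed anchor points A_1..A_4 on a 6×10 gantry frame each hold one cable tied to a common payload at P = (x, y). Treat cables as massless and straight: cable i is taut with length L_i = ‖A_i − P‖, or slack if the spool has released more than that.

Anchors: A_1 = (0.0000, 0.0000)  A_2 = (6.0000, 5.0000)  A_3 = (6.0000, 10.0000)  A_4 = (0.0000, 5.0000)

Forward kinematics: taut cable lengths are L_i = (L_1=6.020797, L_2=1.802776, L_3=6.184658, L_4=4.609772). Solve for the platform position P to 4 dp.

(4.5000, 4.0000)

circle eqns → linear via eq_j − eq_1; set c_j = A_j·A_j − L_j²
c_1 = 0.0000+0.0000−36.2500 = -36.2500
-12.0000·x − 10.0000·y = c_1−c_2 = -94.0000
-12.0000·x − 20.0000·y = c_1−c_3 = -134.0000
0.0000·x − 10.0000·y = c_1−c_4 = -40.0000
solve first two rows → x=4.5000, y=4.0000
check cable 4: ‖A_4−P‖² = 21.2500 ≈ L_4² = 21.2500 ✓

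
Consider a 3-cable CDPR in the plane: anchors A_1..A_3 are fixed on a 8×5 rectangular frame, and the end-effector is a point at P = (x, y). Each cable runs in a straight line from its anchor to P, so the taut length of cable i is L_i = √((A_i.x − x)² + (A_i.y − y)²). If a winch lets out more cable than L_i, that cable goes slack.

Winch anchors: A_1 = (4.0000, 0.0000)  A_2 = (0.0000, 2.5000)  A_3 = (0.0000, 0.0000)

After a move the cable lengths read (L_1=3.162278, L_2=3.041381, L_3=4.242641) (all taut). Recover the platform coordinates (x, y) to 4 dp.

(3.0000, 3.0000)

expand ‖A_i−P‖²=L_i² and subtract eq 1 (c_i ≔ ‖A_i‖²−L_i²)
c_1 = 16.0000+0.0000−10.0000 = 6.0000
eq1−eq2 → [8.0000  -5.0000]·P = 9.0000
eq1−eq3 → [8.0000  0.0000]·P = 24.0000
2×2 solve → P = (3.0000, 3.0000)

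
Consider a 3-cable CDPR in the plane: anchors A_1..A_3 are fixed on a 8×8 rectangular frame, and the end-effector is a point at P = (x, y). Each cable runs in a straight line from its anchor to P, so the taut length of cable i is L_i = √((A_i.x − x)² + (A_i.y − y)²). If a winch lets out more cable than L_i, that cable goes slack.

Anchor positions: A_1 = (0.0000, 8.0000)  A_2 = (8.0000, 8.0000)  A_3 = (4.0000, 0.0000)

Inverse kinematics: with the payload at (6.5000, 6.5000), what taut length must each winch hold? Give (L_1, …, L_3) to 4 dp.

L_1 = √((0.0000−6.5000)² + (8.0000−6.5000)²) = 6.6708
L_2 = √((8.0000−6.5000)² + (8.0000−6.5000)²) = 2.1213
L_3 = √((4.0000−6.5000)² + (0.0000−6.5000)²) = 6.9642

(6.6708, 2.1213, 6.9642)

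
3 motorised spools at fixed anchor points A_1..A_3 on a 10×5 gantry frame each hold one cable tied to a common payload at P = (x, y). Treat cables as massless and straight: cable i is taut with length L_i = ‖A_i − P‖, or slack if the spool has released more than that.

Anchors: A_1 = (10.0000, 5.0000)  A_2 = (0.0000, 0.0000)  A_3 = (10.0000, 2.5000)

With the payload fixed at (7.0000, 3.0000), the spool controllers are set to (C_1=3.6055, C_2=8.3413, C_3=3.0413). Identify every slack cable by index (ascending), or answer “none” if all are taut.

2

cable 1: √((3.0000)²+(2.0000)²)=3.6056, C_1=3.6055: taut
cable 2: √((-7.0000)²+(-3.0000)²)=7.6158, C_2=8.3413: slack
cable 3: √((3.0000)²+(-0.5000)²)=3.0414, C_3=3.0413: taut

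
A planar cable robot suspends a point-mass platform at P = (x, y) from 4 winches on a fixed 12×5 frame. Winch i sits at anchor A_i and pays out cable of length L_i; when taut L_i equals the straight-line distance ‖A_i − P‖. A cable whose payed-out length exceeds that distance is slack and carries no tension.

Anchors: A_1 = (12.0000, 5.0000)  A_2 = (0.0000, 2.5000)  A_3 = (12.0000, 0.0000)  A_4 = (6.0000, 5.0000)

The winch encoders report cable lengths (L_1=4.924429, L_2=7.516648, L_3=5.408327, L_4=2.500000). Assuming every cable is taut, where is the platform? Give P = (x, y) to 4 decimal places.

(7.5000, 3.0000)

circle eqns → linear via eq_j − eq_1; set k_j = A_j·A_j − L_j²
k_1 = 144.0000+25.0000−24.2500 = 144.7500
24.0000·x + 5.0000·y = k_1−k_2 = 195.0000
0.0000·x + 10.0000·y = k_1−k_3 = 30.0000
12.0000·x + 0.0000·y = k_1−k_4 = 90.0000
solve first two rows → x=7.5000, y=3.0000
check cable 4: ‖A_4−P‖² = 6.2500 ≈ L_4² = 6.2500 ✓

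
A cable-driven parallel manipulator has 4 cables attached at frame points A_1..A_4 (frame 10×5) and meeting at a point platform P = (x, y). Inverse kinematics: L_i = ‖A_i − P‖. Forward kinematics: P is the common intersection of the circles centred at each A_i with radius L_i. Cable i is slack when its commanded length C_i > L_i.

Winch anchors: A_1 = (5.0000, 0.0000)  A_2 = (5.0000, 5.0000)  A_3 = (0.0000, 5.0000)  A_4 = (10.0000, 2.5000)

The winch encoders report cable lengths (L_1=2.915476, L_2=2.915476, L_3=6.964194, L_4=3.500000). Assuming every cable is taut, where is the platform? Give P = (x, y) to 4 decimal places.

circle eqns → linear via eq_j − eq_1; set q_j = A_j·A_j − L_j²
q_1 = 25.0000+0.0000−8.5000 = 16.5000
0.0000·x − 10.0000·y = q_1−q_2 = -25.0000
10.0000·x − 10.0000·y = q_1−q_3 = 40.0000
-10.0000·x − 5.0000·y = q_1−q_4 = -77.5000
solve first two rows → x=6.5000, y=2.5000
check cable 4: ‖A_4−P‖² = 12.2500 ≈ L_4² = 12.2500 ✓

(6.5000, 2.5000)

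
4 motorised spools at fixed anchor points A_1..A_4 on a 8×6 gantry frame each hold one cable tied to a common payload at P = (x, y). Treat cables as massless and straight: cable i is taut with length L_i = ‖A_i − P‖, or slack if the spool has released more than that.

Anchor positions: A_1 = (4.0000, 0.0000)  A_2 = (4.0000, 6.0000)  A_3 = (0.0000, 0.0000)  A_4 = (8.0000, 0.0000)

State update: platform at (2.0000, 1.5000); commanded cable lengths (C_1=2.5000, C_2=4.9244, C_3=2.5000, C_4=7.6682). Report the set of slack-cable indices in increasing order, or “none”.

4

cable 1: L_1 = ‖A_1−P‖ = 2.5000;  C_1 = 2.5000 → taut
cable 2: L_2 = ‖A_2−P‖ = 4.9244;  C_2 = 4.9244 → taut
cable 3: L_3 = ‖A_3−P‖ = 2.5000;  C_3 = 2.5000 → taut
cable 4: L_4 = ‖A_4−P‖ = 6.1847;  C_4 = 7.6682 → slack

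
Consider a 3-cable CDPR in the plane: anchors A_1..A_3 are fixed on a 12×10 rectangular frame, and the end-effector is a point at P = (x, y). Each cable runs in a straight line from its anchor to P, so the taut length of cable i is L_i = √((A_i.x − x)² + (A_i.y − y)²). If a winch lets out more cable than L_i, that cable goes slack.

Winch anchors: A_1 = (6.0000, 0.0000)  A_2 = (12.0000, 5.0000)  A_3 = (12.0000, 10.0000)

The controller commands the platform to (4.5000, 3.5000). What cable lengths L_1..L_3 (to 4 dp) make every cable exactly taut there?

L_1 = √((6.0000−4.5000)² + (0.0000−3.5000)²) = 3.8079
L_2 = √((12.0000−4.5000)² + (5.0000−3.5000)²) = 7.6485
L_3 = √((12.0000−4.5000)² + (10.0000−3.5000)²) = 9.9247

(3.8079, 7.6485, 9.9247)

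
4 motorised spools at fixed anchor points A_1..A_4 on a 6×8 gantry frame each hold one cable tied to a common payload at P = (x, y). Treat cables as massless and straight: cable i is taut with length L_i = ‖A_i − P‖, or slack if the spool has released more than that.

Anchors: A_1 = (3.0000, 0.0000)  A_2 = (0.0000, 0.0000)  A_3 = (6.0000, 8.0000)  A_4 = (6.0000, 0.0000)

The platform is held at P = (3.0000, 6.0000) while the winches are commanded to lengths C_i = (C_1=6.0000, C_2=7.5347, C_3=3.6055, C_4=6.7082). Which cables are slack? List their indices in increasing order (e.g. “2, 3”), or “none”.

2

cable 1: L_1 = ‖A_1−P‖ = 6.0000;  C_1 = 6.0000 → taut
cable 2: L_2 = ‖A_2−P‖ = 6.7082;  C_2 = 7.5347 → slack
cable 3: L_3 = ‖A_3−P‖ = 3.6056;  C_3 = 3.6055 → taut
cable 4: L_4 = ‖A_4−P‖ = 6.7082;  C_4 = 6.7082 → taut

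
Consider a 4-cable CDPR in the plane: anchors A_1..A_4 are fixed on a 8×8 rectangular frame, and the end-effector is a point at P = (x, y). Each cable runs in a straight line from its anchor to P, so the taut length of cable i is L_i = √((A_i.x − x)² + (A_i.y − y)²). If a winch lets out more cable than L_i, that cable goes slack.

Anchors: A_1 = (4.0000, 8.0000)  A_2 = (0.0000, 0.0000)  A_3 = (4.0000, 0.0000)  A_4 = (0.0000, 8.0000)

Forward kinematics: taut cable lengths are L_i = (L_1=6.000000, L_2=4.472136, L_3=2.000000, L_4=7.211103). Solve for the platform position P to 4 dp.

circle eqns → linear via eq_j − eq_1; set q_j = A_j·A_j − L_j²
q_1 = 16.0000+64.0000−36.0000 = 44.0000
8.0000·x + 16.0000·y = q_1−q_2 = 64.0000
0.0000·x + 16.0000·y = q_1−q_3 = 32.0000
8.0000·x + 0.0000·y = q_1−q_4 = 32.0000
solve first two rows → x=4.0000, y=2.0000
check cable 4: ‖A_4−P‖² = 52.0000 ≈ L_4² = 52.0000 ✓

(4.0000, 2.0000)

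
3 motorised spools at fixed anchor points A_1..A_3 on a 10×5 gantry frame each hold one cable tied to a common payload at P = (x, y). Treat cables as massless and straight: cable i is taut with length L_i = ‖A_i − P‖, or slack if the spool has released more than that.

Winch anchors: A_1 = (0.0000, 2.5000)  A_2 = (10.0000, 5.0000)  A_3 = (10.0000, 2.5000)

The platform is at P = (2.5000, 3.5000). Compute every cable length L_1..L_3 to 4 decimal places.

(2.6926, 7.6485, 7.5664)

L_1: Δ = A_1−P = (-2.5000, -1.0000) → ‖Δ‖ = √7.2500 = 2.6926
L_2: Δ = A_2−P = (7.5000, 1.5000) → ‖Δ‖ = √58.5000 = 7.6485
L_3: Δ = A_3−P = (7.5000, -1.0000) → ‖Δ‖ = √57.2500 = 7.5664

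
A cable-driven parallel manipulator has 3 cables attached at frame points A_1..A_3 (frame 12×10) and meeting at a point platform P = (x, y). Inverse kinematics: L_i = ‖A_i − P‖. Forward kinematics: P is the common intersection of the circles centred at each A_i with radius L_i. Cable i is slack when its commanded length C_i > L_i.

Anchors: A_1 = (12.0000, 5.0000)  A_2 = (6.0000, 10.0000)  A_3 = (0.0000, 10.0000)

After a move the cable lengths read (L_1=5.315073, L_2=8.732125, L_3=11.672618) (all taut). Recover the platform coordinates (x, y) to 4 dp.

(8.0000, 1.5000)

circle eqns → linear via eq_j − eq_1; set c_j = A_j·A_j − L_j²
c_1 = 144.0000+25.0000−28.2500 = 140.7500
12.0000·x − 10.0000·y = c_1−c_2 = 81.0000
24.0000·x − 10.0000·y = c_1−c_3 = 177.0000
solve first two rows → x=8.0000, y=1.5000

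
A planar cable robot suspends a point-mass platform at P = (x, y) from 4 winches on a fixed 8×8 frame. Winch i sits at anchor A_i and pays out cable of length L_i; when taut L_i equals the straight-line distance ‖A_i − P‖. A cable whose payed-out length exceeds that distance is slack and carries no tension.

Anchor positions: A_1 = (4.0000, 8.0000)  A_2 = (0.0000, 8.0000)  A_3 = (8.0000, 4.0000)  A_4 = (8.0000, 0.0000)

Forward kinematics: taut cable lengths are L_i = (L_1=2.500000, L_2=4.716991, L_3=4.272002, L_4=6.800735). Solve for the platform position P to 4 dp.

circle eqns → linear via eq_j − eq_1; set q_j = A_j·A_j − L_j²
q_1 = 16.0000+64.0000−6.2500 = 73.7500
8.0000·x + 0.0000·y = q_1−q_2 = 32.0000
-8.0000·x + 8.0000·y = q_1−q_3 = 12.0000
-8.0000·x + 16.0000·y = q_1−q_4 = 56.0000
solve first two rows → x=4.0000, y=5.5000
check cable 4: ‖A_4−P‖² = 46.2500 ≈ L_4² = 46.2500 ✓

(4.0000, 5.5000)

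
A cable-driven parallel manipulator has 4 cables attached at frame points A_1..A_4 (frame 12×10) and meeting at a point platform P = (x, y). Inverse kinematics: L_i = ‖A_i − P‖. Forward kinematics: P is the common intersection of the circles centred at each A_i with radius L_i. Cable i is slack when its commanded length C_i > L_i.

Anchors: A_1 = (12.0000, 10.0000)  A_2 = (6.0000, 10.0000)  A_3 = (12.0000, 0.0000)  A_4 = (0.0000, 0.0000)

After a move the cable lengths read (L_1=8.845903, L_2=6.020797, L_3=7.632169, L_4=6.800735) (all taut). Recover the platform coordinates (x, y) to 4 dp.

(5.5000, 4.0000)

each cable: (A_i−P)·(A_i−P) = L_i²; let k_i = ‖A_i‖²−L_i²
k_1 = 144.0000+100.0000−78.2500 = 165.7500
row 1: 12.0000x + 0.0000y = 66.0000  (k_2=99.7500)
row 2: 0.0000x + 20.0000y = 80.0000  (k_3=85.7500)
row 3: 24.0000x + 20.0000y = 212.0000  (k_4=-46.2500)
Cramer on rows 1–2 → x = 5.5000, y = 4.0000
check cable 4: ‖A_4−P‖² = 46.2500 ≈ L_4² = 46.2500 ✓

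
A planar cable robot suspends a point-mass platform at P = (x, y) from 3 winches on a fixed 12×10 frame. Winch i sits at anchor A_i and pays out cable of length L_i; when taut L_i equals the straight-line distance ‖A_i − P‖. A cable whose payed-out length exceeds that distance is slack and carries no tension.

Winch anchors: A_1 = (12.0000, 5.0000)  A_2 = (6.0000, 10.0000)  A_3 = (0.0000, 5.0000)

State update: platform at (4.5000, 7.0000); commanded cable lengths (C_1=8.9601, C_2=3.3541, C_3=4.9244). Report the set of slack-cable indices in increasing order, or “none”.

1

i=1: geometric 7.7621 vs commanded 8.9601 ⇒ slack
i=2: geometric 3.3541 vs commanded 3.3541 ⇒ taut
i=3: geometric 4.9244 vs commanded 4.9244 ⇒ taut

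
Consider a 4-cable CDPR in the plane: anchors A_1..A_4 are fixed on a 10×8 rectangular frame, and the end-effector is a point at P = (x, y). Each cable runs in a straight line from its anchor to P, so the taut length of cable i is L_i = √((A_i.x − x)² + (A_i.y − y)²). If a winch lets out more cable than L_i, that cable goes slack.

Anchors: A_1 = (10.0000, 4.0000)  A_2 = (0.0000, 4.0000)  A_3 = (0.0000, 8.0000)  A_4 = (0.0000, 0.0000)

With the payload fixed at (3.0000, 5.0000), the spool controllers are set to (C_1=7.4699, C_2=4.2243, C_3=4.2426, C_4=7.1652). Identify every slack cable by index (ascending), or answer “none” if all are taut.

i=1: geometric 7.0711 vs commanded 7.4699 ⇒ slack
i=2: geometric 3.1623 vs commanded 4.2243 ⇒ slack
i=3: geometric 4.2426 vs commanded 4.2426 ⇒ taut
i=4: geometric 5.8310 vs commanded 7.1652 ⇒ slack

1, 2, 4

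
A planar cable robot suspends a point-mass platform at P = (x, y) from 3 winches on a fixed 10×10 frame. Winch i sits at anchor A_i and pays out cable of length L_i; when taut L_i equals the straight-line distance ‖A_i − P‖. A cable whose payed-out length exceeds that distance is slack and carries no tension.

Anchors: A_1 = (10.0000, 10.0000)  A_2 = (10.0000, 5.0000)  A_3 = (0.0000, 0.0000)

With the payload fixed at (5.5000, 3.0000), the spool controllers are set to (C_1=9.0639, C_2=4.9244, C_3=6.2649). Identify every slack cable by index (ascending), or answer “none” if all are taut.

1

cable 1: √((4.5000)²+(7.0000)²)=8.3217, C_1=9.0639: slack
cable 2: √((4.5000)²+(2.0000)²)=4.9244, C_2=4.9244: taut
cable 3: √((-5.5000)²+(-3.0000)²)=6.2650, C_3=6.2649: taut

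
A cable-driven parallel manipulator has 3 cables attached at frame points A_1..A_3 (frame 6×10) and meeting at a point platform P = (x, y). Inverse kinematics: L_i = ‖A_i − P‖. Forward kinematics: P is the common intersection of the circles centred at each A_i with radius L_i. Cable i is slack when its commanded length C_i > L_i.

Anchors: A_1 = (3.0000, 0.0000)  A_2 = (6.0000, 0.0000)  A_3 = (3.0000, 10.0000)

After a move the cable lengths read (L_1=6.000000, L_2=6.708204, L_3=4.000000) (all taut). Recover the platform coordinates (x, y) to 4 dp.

(3.0000, 6.0000)

circle eqns → linear via eq_j − eq_1; set c_j = A_j·A_j − L_j²
c_1 = 9.0000+0.0000−36.0000 = -27.0000
-6.0000·x + 0.0000·y = c_1−c_2 = -18.0000
0.0000·x − 20.0000·y = c_1−c_3 = -120.0000
solve first two rows → x=3.0000, y=6.0000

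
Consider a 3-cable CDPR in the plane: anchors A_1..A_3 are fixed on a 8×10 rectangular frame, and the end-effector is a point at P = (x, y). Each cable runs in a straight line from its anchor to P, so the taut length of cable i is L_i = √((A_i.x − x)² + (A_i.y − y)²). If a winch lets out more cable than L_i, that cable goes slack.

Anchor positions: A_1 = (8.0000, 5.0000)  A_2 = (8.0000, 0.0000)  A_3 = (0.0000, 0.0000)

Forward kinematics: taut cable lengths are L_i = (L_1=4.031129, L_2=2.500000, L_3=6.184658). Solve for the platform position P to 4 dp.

(6.0000, 1.5000)

each cable: (A_i−P)·(A_i−P) = L_i²; let c_i = ‖A_i‖²−L_i²
c_1 = 64.0000+25.0000−16.2500 = 72.7500
row 1: 0.0000x + 10.0000y = 15.0000  (c_2=57.7500)
row 2: 16.0000x + 10.0000y = 111.0000  (c_3=-38.2500)
Cramer on rows 1–2 → x = 6.0000, y = 1.5000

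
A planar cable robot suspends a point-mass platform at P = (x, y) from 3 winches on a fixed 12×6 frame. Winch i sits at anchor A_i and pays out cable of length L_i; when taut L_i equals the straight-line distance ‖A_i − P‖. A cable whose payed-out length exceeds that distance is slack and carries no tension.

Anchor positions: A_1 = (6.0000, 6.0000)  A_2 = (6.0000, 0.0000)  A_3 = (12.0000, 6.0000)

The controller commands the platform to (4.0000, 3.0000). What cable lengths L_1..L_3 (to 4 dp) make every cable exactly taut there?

(3.6056, 3.6056, 8.5440)

cable 1: Δx=2.0000, Δy=3.0000; L_1 = √(Δx²+Δy²) = 3.6056
cable 2: Δx=2.0000, Δy=-3.0000; L_2 = √(Δx²+Δy²) = 3.6056
cable 3: Δx=8.0000, Δy=3.0000; L_3 = √(Δx²+Δy²) = 8.5440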